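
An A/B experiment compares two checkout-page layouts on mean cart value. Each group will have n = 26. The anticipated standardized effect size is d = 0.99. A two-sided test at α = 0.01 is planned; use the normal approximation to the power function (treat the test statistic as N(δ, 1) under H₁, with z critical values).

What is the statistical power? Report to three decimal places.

Noncentrality parameter: δ = d·√(n/2) = 0.99 × √(26/2) = 3.5695
Critical value for a two-sided test at α = 0.01: z_{α/2} = 2.576.
Power = Φ(δ − 2.576) + Φ(−δ − 2.576) = Φ(0.994) + Φ(-6.145) = 0.8398 + 0.0000 = 0.8398.

Power ≈ 0.840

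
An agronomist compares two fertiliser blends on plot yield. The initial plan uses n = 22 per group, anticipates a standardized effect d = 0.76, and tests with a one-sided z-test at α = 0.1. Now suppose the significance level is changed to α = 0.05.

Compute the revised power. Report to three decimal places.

δ = d·√(n/2) = 0.76 × √(22/2) = 2.5206 (unchanged). New critical value: z_{0.05} = 1.645.
Revised power = Φ(δ − 1.645) = Φ(0.876) = 0.8094.

Power ≈ 0.809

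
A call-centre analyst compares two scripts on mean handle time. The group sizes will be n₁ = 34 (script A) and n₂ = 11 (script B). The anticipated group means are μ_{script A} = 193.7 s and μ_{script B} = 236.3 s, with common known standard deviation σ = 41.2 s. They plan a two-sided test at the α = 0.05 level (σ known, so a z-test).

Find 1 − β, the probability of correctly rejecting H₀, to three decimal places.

Standardized effect: d = |μ_{script A} − μ_{script B}| / σ = |193.7 − 236.3| / 41.2 = 1.0340
Noncentrality parameter: δ = d / √(1/n₁ + 1/n₂) = 1.0340 / √(1/34 + 1/11) = 2.9809
Critical value for a two-sided test at α = 0.05: z_{α/2} = 1.960.
Power = Φ(δ − 1.960) + Φ(−δ − 1.960) = Φ(1.021) + Φ(-4.941) = 0.8463 + 0.0000 = 0.8463.

Power ≈ 0.846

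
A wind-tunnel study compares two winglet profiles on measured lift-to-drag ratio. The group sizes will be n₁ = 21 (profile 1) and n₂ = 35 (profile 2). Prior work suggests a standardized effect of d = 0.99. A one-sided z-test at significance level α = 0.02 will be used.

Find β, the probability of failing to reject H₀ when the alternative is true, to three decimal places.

β ≈ 0.063

Noncentrality parameter: δ = d / √(1/n₁ + 1/n₂) = 0.99 / √(1/21 + 1/35) = 3.5866
Critical value for a one-sided test at α = 0.02: z_α = 2.054.
Power = P(Z > 2.054 − δ) = Φ(1.533) = 0.9373.
Type II error: β = 1 − power = 1 − 0.9373 = 0.0627.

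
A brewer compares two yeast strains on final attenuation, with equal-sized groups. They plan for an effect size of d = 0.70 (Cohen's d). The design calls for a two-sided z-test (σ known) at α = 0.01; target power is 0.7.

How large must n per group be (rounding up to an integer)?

n = 40 per group

For power 0.7 need Φ(δ − z_{0.005}) = 0.7, so δ = z_{0.005} + z_{0.30} = 2.576 + 0.524 = 3.100.
(For δ > 0 the lower-tail rejection region contributes negligibly to power, so the one-term inversion is standard.)
δ = d·√(n/2) ⇒ n = 2(δ/d)² = 2 × (3.100 / 0.70)² = 39.23.
Round up to the next whole unit.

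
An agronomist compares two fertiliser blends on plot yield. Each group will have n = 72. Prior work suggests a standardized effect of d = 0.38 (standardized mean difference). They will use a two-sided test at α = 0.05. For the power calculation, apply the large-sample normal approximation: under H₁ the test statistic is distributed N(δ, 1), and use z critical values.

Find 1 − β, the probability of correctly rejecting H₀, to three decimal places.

Noncentrality parameter: δ = d·√(n/2) = 0.38 × √(72/2) = 2.2800
Critical value for a two-sided test at α = 0.05: z_{α/2} = 1.960.
Power = Φ(δ − 1.960) + Φ(−δ − 1.960) = Φ(0.320) + Φ(-4.240) = 0.6255 + 0.0000 = 0.6255.

Power ≈ 0.626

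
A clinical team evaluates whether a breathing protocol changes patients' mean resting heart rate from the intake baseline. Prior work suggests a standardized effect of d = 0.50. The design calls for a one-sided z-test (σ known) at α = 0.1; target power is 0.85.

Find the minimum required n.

n = 22

For power 0.85 need Φ(δ − z_{0.1}) = 0.85, so δ = z_{0.1} + z_{0.15} = 1.282 + 1.036 = 2.318.
δ = d·√n ⇒ n = (δ/d)² = (2.318 / 0.50)² = 21.49.
Round up to the next whole unit.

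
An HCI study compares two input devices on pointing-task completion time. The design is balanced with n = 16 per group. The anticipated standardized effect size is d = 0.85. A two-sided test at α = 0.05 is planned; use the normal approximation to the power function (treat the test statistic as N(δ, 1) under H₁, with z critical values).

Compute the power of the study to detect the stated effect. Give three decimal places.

Noncentrality parameter: δ = d·√(n/2) = 0.85 × √(16/2) = 2.4042
Critical value for a two-sided test at α = 0.05: z_{α/2} = 1.960.
Power = Φ(δ − 1.960) + Φ(−δ − 1.960) = Φ(0.444) + Φ(-4.364) = 0.6716 + 0.0000 = 0.6716.

Power ≈ 0.672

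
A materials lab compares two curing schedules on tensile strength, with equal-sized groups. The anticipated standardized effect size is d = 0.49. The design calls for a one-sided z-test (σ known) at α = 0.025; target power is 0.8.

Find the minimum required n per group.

For power 0.8 need Φ(δ − z_{0.025}) = 0.8, so δ = z_{0.025} + z_{0.20} = 1.960 + 0.842 = 2.802.
δ = d·√(n/2) ⇒ n = 2(δ/d)² = 2 × (2.802 / 0.49)² = 65.38.
Round up to the next whole unit.

n = 66 per group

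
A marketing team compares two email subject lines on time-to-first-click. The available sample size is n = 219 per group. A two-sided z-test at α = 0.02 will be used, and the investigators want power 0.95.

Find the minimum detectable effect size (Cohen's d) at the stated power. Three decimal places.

d ≈ 0.380

Need Φ(δ − 2.326) = 0.95, so δ = 2.326 + 1.645 = 3.971.
(Lower-tail contribution to power is negligible for δ > 0.)
δ = d·√(n/2) ⇒ d = δ/√(n/2) = 3.971/√(219/2) = 0.3795.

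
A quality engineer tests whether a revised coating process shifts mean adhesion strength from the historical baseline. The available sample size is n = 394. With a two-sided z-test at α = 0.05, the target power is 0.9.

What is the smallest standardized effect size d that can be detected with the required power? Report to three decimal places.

d ≈ 0.163

Need Φ(δ − 1.960) = 0.9, so δ = 1.960 + 1.282 = 3.242.
(Lower-tail contribution to power is negligible for δ > 0.)
δ = d·√n ⇒ d = δ/√n = 3.242/√394 = 0.1633.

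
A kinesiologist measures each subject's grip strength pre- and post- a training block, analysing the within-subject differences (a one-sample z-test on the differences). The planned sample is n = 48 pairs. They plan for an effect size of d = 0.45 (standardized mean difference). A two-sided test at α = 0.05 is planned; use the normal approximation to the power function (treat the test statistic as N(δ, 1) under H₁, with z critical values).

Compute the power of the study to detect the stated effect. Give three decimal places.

Noncentrality parameter: δ = d·√n = 0.45 × √48 = 3.1177
Critical value for a two-sided test at α = 0.05: z_{α/2} = 1.960.
Power = Φ(δ − 1.960) + Φ(−δ − 1.960) = Φ(1.158) + Φ(-5.078) = 0.8765 + 0.0000 = 0.8765.

Power ≈ 0.877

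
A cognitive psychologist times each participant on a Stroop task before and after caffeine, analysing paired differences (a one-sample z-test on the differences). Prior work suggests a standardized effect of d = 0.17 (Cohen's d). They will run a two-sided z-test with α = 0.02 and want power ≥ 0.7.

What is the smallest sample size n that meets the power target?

For power 0.7 need Φ(δ − z_{0.01}) = 0.7, so δ = z_{0.01} + z_{0.30} = 2.326 + 0.524 = 2.851.
(Ignoring the negligible lower-tail rejection probability gives the usual closed-form inversion.)
δ = d·√n ⇒ n = (δ/d)² = (2.851 / 0.17)² = 281.20.
Rounding up, n = 282.

n = 282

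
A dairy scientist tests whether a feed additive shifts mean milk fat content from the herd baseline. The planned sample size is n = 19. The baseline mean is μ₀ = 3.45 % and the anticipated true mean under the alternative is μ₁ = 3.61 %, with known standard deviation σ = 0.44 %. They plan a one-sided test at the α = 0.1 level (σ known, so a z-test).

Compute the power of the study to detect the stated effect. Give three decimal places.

Power ≈ 0.619

Standardized effect: d = |μ₁ − μ₀| / σ = |3.61 − 3.45| / 0.44 = 0.3636
Noncentrality parameter: δ = d·√n = 0.3636 × √19 = 1.5851
One-sided α = 0.1 → critical value z_{0.1} = 1.282.
Power = Φ(δ − 1.282) = Φ(0.304) = 0.6192.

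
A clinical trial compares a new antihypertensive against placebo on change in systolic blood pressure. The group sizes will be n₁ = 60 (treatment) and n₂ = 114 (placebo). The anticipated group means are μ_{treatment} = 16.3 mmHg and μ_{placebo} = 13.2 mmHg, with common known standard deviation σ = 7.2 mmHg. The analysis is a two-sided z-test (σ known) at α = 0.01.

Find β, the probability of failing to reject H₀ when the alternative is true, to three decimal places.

β ≈ 0.451

Standardized effect: d = |μ_{treatment} − μ_{placebo}| / σ = |16.3 − 13.2| / 7.2 = 0.4306
Noncentrality parameter: δ = d / √(1/n₁ + 1/n₂) = 0.4306 / √(1/60 + 1/114) = 2.6995
Two-sided α = 0.01 → critical value z_{0.005} = 2.576.
Power = Φ(δ − 2.576) + Φ(−δ − 2.576) = Φ(0.124) + Φ(-5.275) = 0.5492 + 0.0000 = 0.5492.
Type II error: β = 1 − power = 1 − 0.5492 = 0.4508.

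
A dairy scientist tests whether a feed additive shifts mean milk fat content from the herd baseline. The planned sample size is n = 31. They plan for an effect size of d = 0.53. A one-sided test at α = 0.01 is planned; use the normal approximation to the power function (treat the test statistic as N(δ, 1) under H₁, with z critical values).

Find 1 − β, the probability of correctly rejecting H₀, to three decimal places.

Noncentrality parameter: δ = d·√n = 0.53 × √31 = 2.9509
Critical value for a one-sided test at α = 0.01: z_α = 2.326.
Power = Φ(δ − 2.326) = Φ(0.625) = 0.7339.

Power ≈ 0.734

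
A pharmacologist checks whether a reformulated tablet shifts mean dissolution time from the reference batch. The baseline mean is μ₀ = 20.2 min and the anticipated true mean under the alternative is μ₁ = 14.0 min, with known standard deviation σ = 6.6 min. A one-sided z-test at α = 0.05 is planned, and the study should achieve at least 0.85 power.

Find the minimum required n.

Standardized effect: d = |μ₁ − μ₀| / σ = |14.0 − 20.2| / 6.6 = 0.9394
Set Φ(δ − 1.645) = 0.85; then δ − 1.645 = Φ⁻¹(0.85) = 1.036, giving δ = 2.681.
δ = d·√n ⇒ n = (δ/d)² = (2.681 / 0.9394)² = 8.15.
Round up to the next whole unit.

n = 9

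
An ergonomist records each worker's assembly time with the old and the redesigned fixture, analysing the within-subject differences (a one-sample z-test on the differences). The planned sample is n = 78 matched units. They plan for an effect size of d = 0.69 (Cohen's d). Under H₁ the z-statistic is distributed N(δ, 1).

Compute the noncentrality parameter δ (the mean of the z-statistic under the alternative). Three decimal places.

δ ≈ 6.094

The noncentrality parameter scales effect size by the design's sample-size factor: δ = d·√n = 0.69 × √78 = 6.0939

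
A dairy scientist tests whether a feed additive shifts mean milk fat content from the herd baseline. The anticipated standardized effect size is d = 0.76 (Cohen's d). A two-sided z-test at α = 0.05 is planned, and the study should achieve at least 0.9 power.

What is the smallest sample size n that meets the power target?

n = 19

Set Φ(δ − 1.960) = 0.9; then δ − 1.960 = Φ⁻¹(0.9) = 1.282, giving δ = 3.242.
(For δ > 0 the lower-tail rejection region contributes negligibly to power, so the one-term inversion is standard.)
δ = d·√n ⇒ n = (δ/d)² = (3.242 / 0.76)² = 18.19.
Rounding up, n = 19.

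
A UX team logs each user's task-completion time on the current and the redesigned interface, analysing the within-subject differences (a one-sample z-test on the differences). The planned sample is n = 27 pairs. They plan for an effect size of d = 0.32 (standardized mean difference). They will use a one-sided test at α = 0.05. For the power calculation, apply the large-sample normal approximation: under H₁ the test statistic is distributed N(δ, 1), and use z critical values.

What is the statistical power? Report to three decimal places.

Power ≈ 0.507

Noncentrality parameter: δ = d·√n = 0.32 × √27 = 1.6628
Critical value for a one-sided test at α = 0.05: z_α = 1.645.
Power = Φ(δ − 1.645) = Φ(0.018) = 0.5071.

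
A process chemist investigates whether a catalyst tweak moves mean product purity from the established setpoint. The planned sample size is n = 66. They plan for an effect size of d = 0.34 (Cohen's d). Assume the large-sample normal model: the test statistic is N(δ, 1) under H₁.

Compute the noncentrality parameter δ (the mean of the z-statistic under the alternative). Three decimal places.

δ ≈ 2.762

δ = d·√n = 0.34 × √66 = 2.7622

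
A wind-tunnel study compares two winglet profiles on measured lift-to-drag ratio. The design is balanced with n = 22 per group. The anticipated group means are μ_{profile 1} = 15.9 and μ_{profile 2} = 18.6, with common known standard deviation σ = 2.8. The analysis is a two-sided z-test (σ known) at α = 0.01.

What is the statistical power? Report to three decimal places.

Standardized effect: d = |μ_{profile 1} − μ_{profile 2}| / σ = |15.9 − 18.6| / 2.8 = 0.9643
Noncentrality parameter: δ = d·√(n/2) = 0.9643 × √(22/2) = 3.1982
Two-sided α = 0.01 → critical value z_{0.005} = 2.576.
Power = Φ(δ − 2.576) + Φ(−δ − 2.576) = Φ(0.622) + Φ(-5.774) = 0.7331 + 0.0000 = 0.7331.

Power ≈ 0.733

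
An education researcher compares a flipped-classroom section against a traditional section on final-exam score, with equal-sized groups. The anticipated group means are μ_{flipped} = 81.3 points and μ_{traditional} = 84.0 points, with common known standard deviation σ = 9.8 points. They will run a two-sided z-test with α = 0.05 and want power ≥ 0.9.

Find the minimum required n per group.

n = 277 per group

Standardized effect: d = |μ_{flipped} − μ_{traditional}| / σ = |81.3 − 84.0| / 9.8 = 0.2755
Set Φ(δ − 1.960) = 0.9; then δ − 1.960 = Φ⁻¹(0.9) = 1.282, giving δ = 3.242.
(For δ > 0 the lower-tail rejection region contributes negligibly to power, so the one-term inversion is standard.)
δ = d·√(n/2) ⇒ n = 2(δ/d)² = 2 × (3.242 / 0.2755)² = 276.85.
Rounding up, n = 277 per group.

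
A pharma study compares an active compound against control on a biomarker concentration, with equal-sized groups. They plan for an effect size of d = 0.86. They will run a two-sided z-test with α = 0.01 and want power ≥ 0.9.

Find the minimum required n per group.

Set Φ(δ − 2.576) = 0.9; then δ − 2.576 = Φ⁻¹(0.9) = 1.282, giving δ = 3.857.
(The Φ(−δ − z_{α/2}) term is vanishingly small for δ > 0 and is dropped in the standard sample-size formula.)
δ = d·√(n/2) ⇒ n = 2(δ/d)² = 2 × (3.857 / 0.86)² = 40.24.
Round up to the next whole unit.

n = 41 per group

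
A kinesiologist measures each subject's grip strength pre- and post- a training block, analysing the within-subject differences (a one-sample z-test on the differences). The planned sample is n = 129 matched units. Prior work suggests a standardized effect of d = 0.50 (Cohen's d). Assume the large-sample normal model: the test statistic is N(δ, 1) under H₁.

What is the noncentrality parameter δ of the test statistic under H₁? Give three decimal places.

δ = d·√n = 0.50 × √129 = 5.6789

δ ≈ 5.679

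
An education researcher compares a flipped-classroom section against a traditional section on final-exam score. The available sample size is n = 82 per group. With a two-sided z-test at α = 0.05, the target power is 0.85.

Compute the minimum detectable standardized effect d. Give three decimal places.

d ≈ 0.468

Required noncentrality: δ = z_{0.025} + z_{0.15} = 1.960 + 1.036 = 2.996.
(The second rejection-region term Φ(−δ − z_{α/2}) is negligible and dropped.)
δ = d·√(n/2) ⇒ d = δ/√(n/2) = 2.996/√(82/2) = 0.4680.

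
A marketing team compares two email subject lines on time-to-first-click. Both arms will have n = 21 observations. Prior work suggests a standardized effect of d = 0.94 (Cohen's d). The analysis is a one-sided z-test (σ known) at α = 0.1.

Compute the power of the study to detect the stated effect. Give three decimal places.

Noncentrality parameter: δ = d·√(n/2) = 0.94 × √(21/2) = 3.0459
One-sided α = 0.1 → critical value z_{0.1} = 1.282.
Power = P(Z > 1.282 − δ) = Φ(1.764) = 0.9612.

Power ≈ 0.961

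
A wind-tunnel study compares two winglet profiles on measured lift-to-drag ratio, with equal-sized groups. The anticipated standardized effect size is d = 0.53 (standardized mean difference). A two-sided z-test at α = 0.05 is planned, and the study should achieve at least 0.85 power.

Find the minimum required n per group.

n = 64 per group

For power 0.85 need Φ(δ − z_{0.025}) = 0.85, so δ = z_{0.025} + z_{0.15} = 1.960 + 1.036 = 2.996.
(Ignoring the negligible lower-tail rejection probability gives the usual closed-form inversion.)
δ = d·√(n/2) ⇒ n = 2(δ/d)² = 2 × (2.996 / 0.53)² = 63.93.
Round up to the next whole unit.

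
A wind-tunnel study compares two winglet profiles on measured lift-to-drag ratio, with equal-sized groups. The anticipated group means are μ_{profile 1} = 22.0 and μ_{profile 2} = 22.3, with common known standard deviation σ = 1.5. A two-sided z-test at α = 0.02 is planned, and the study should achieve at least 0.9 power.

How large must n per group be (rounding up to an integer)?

n = 651 per group

Standardized effect: d = |μ_{profile 1} − μ_{profile 2}| / σ = |22.0 − 22.3| / 1.5 = 0.2000
For power 0.9 need Φ(δ − z_{0.01}) = 0.9, so δ = z_{0.01} + z_{0.10} = 2.326 + 1.282 = 3.608.
(The Φ(−δ − z_{α/2}) term is vanishingly small for δ > 0 and is dropped in the standard sample-size formula.)
δ = d·√(n/2) ⇒ n = 2(δ/d)² = 2 × (3.608 / 0.2000)² = 650.85.
Rounding up, n = 651 per group.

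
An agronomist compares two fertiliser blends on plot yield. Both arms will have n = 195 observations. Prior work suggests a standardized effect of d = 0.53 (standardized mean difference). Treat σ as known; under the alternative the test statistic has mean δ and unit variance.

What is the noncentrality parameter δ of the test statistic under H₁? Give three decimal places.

δ ≈ 5.233

The noncentrality parameter scales effect size by the design's sample-size factor: δ = d·√(n/2) = 0.53 × √(195/2) = 5.2333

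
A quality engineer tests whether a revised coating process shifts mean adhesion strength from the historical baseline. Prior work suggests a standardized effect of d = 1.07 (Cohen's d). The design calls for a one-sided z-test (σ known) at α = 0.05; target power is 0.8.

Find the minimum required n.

n = 6

For power 0.8 need Φ(δ − z_{0.05}) = 0.8, so δ = z_{0.05} + z_{0.20} = 1.645 + 0.842 = 2.486.
δ = d·√n ⇒ n = (δ/d)² = (2.486 / 1.07)² = 5.40.
Rounding up, n = 6.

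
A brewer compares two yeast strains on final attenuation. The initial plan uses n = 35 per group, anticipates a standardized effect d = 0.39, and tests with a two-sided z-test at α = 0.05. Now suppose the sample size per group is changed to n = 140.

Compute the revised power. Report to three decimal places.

With n = 140 per group: δ = d·√(n/2) = 0.39 × √(140/2) = 3.2630. Critical value z_{0.025} = 1.960.
Revised power = Φ(δ − 1.960) + Φ(−δ − 1.960) = Φ(1.303) + Φ(-5.223) = 0.9037 + 0.0000 = 0.9037.

Power ≈ 0.904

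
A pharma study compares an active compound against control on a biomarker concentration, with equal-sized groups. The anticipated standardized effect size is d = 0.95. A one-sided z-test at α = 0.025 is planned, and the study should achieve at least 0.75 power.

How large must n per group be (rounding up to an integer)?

n = 16 per group

Set Φ(δ − 1.960) = 0.75; then δ − 1.960 = Φ⁻¹(0.75) = 0.674, giving δ = 2.634.
δ = d·√(n/2) ⇒ n = 2(δ/d)² = 2 × (2.634 / 0.95)² = 15.38.
Round up to the next whole unit.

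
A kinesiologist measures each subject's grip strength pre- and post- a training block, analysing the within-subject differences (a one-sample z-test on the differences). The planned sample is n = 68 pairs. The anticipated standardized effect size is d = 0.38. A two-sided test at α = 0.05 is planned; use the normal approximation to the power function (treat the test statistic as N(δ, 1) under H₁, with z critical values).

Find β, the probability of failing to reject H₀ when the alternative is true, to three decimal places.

Noncentrality parameter: δ = d·√n = 0.38 × √68 = 3.1336
Critical value for a two-sided test at α = 0.05: z_{α/2} = 1.960.
Power = Φ(δ − 1.960) + Φ(−δ − 1.960) = Φ(1.174) + Φ(-5.094) = 0.8797 + 0.0000 = 0.8797.
Type II error: β = 1 − power = 1 − 0.8797 = 0.1203.

β ≈ 0.120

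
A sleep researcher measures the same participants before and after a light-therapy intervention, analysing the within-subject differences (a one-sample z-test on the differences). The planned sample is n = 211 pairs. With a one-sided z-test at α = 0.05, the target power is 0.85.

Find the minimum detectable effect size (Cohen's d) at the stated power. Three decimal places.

d ≈ 0.185

Need Φ(δ − 1.645) = 0.85, so δ = 1.645 + 1.036 = 2.681.
δ = d·√n ⇒ d = δ/√n = 2.681/√211 = 0.1846.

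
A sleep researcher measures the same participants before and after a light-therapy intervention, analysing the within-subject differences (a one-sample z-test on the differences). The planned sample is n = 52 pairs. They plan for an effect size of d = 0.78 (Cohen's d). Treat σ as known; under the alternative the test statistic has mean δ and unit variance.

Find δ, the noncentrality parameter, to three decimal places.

The noncentrality parameter scales effect size by the design's sample-size factor: δ = d·√n = 0.78 × √52 = 5.6247

δ ≈ 5.625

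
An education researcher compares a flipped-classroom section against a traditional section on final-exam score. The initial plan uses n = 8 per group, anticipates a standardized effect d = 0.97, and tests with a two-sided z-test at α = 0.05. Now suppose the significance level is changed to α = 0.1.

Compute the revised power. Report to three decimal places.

δ = d·√(n/2) = 0.97 × √(8/2) = 1.9400 (unchanged). New critical value: z_{0.05} = 1.645.
Revised power = Φ(δ − 1.645) + Φ(−δ − 1.645) = Φ(0.295) + Φ(-3.585) = 0.6161 + 0.0002 = 0.6162.

Power ≈ 0.616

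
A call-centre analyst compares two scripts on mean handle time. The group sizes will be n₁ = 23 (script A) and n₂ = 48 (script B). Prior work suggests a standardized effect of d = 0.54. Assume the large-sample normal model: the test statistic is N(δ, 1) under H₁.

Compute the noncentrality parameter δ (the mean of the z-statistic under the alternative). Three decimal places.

δ ≈ 2.129

δ = d / √(1/n₁ + 1/n₂) = 0.54 / √(1/23 + 1/48) = 2.1294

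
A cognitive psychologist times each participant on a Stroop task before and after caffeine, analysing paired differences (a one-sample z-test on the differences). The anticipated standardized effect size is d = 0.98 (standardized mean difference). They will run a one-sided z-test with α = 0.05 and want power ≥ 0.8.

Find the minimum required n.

For power 0.8 need Φ(δ − z_{0.05}) = 0.8, so δ = z_{0.05} + z_{0.20} = 1.645 + 0.842 = 2.486.
δ = d·√n ⇒ n = (δ/d)² = (2.486 / 0.98)² = 6.44.
Rounding up, n = 7.

n = 7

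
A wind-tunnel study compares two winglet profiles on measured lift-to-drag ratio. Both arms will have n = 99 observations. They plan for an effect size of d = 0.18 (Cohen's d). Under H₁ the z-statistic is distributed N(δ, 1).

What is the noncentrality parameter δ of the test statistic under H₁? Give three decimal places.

δ ≈ 1.266

The noncentrality parameter scales effect size by the design's sample-size factor: δ = d·√(n/2) = 0.18 × √(99/2) = 1.2664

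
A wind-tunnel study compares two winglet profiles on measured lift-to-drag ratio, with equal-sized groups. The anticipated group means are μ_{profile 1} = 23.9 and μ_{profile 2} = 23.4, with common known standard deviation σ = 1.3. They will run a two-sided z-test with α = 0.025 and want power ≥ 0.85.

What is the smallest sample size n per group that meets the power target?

n = 146 per group

Standardized effect: d = |μ_{profile 1} − μ_{profile 2}| / σ = |23.9 − 23.4| / 1.3 = 0.3846
Set Φ(δ − 2.241) = 0.85; then δ − 2.241 = Φ⁻¹(0.85) = 1.036, giving δ = 3.278.
(For δ > 0 the lower-tail rejection region contributes negligibly to power, so the one-term inversion is standard.)
δ = d·√(n/2) ⇒ n = 2(δ/d)² = 2 × (3.278 / 0.3846)² = 145.26.
Round up to the next whole unit.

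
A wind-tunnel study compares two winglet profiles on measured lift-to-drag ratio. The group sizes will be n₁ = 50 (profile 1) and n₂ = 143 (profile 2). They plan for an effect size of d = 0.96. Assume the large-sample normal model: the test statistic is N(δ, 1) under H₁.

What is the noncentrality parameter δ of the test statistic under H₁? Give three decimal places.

The noncentrality parameter scales effect size by the design's sample-size factor: δ = d / √(1/n₁ + 1/n₂) = 0.96 / √(1/50 + 1/143) = 5.8431

δ ≈ 5.843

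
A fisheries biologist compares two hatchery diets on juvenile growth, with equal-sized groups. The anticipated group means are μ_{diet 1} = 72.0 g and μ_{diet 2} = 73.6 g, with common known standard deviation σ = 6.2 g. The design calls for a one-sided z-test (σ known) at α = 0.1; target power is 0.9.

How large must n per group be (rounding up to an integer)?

Standardized effect: d = |μ_{diet 1} − μ_{diet 2}| / σ = |72.0 − 73.6| / 6.2 = 0.2581
For power 0.9 need Φ(δ − z_{0.1}) = 0.9, so δ = z_{0.1} + z_{0.10} = 1.282 + 1.282 = 2.563.
δ = d·√(n/2) ⇒ n = 2(δ/d)² = 2 × (2.563 / 0.2581)² = 197.29.
Rounding up, n = 198 per group.

n = 198 per group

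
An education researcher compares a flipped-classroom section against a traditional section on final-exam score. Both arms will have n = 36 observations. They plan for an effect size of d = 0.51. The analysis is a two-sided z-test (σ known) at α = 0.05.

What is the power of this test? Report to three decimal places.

Noncentrality parameter: δ = d·√(n/2) = 0.51 × √(36/2) = 2.1637
Critical value for a two-sided test at α = 0.05: z_{α/2} = 1.960.
Power = Φ(δ − 1.960) + Φ(−δ − 1.960) = Φ(0.204) + Φ(-4.124) = 0.5807 + 0.0000 = 0.5808.

Power ≈ 0.581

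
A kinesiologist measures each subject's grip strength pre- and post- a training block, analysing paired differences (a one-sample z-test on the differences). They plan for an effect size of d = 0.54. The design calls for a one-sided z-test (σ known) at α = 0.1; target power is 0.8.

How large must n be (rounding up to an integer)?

n = 16

For power 0.8 need Φ(δ − z_{0.1}) = 0.8, so δ = z_{0.1} + z_{0.20} = 1.282 + 0.842 = 2.123.
δ = d·√n ⇒ n = (δ/d)² = (2.123 / 0.54)² = 15.46.
Rounding up, n = 16.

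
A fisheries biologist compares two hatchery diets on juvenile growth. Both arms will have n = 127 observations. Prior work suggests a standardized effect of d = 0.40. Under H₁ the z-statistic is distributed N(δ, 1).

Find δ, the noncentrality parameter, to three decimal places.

δ ≈ 3.187

δ = d·√(n/2) = 0.40 × √(127/2) = 3.1875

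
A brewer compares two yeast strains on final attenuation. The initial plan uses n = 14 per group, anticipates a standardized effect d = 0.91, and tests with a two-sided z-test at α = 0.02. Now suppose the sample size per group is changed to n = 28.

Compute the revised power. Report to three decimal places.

With n = 28 per group: δ = d·√(n/2) = 0.91 × √(28/2) = 3.4049. Critical value z_{0.01} = 2.326.
Revised power = Φ(δ − 2.326) + Φ(−δ − 2.326) = Φ(1.079) + Φ(-5.731) = 0.8596 + 0.0000 = 0.8596.

Power ≈ 0.860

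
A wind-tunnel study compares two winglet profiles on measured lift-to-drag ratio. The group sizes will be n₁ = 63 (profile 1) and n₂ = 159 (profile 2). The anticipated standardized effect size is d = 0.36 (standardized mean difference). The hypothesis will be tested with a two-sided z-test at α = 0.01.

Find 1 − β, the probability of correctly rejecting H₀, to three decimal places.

Noncentrality parameter: δ = d / √(1/n₁ + 1/n₂) = 0.36 / √(1/63 + 1/159) = 2.4182
Two-sided α = 0.01 → critical value z_{0.005} = 2.576.
Power = Φ(δ − 2.576) + Φ(−δ − 2.576) = Φ(-0.158) + Φ(-4.994) = 0.4374 + 0.0000 = 0.4374.

Power ≈ 0.437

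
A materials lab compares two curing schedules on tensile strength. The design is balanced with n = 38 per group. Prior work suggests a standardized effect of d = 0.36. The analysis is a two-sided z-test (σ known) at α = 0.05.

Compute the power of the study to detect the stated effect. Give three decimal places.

Noncentrality parameter: δ = d·√(n/2) = 0.36 × √(38/2) = 1.5692
Critical value for a two-sided test at α = 0.05: z_{α/2} = 1.960.
Power = Φ(δ − 1.960) + Φ(−δ − 1.960) = Φ(-0.391) + Φ(-3.529) = 0.3480 + 0.0002 = 0.3482.

Power ≈ 0.348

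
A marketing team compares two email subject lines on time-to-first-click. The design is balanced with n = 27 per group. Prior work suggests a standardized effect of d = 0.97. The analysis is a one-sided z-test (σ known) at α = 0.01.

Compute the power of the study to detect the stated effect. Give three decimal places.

Noncentrality parameter: δ = d·√(n/2) = 0.97 × √(27/2) = 3.5640
One-sided α = 0.01 → critical value z_{0.01} = 2.326.
Power = P(Z > 2.326 − δ) = Φ(1.238) = 0.8921.

Power ≈ 0.892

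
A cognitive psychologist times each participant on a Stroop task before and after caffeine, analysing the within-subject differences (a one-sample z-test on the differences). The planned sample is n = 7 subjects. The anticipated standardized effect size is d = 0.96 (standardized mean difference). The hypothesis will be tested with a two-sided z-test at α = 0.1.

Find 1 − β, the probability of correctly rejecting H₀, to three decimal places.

Noncentrality parameter: δ = d·√n = 0.96 × √7 = 2.5399
Two-sided α = 0.1 → critical value z_{0.05} = 1.645.
Power = Φ(δ − 1.645) + Φ(−δ − 1.645) = Φ(0.895) + Φ(-4.185) = 0.8146 + 0.0000 = 0.8146.

Power ≈ 0.815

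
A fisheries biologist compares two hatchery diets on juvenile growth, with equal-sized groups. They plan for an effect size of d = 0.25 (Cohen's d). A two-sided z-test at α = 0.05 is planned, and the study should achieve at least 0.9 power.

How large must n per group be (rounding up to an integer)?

n = 337 per group

For power 0.9 need Φ(δ − z_{0.025}) = 0.9, so δ = z_{0.025} + z_{0.10} = 1.960 + 1.282 = 3.242.
(For δ > 0 the lower-tail rejection region contributes negligibly to power, so the one-term inversion is standard.)
δ = d·√(n/2) ⇒ n = 2(δ/d)² = 2 × (3.242 / 0.25)² = 336.24.
Rounding up, n = 337 per group.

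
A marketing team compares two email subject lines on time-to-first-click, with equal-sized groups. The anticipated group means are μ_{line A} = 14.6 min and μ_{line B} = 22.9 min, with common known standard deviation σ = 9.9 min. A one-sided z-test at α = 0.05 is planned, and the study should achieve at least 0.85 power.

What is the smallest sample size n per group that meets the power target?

n = 21 per group

Standardized effect: d = |μ_{line A} − μ_{line B}| / σ = |14.6 − 22.9| / 9.9 = 0.8384
Set Φ(δ − 1.645) = 0.85; then δ − 1.645 = Φ⁻¹(0.85) = 1.036, giving δ = 2.681.
δ = d·√(n/2) ⇒ n = 2(δ/d)² = 2 × (2.681 / 0.8384)² = 20.46.
Round up to the next whole unit.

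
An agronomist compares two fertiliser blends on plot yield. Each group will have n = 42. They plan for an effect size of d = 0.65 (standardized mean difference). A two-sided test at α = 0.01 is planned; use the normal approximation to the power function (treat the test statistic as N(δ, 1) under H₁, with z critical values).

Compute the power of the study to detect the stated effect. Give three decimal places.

Noncentrality parameter: δ = d·√(n/2) = 0.65 × √(42/2) = 2.9787
Two-sided α = 0.01 → critical value z_{0.005} = 2.576.
Power = Φ(δ − 2.576) + Φ(−δ − 2.576) = Φ(0.403) + Φ(-5.555) = 0.6565 + 0.0000 = 0.6565.

Power ≈ 0.656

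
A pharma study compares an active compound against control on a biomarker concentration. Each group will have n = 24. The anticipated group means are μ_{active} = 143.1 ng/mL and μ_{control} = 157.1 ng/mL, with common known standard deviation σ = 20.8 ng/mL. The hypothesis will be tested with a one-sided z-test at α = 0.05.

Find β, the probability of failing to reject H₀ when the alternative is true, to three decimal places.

Standardized effect: d = |μ_{active} − μ_{control}| / σ = |143.1 − 157.1| / 20.8 = 0.6731
Noncentrality parameter: δ = d·√(n/2) = 0.6731 × √(24/2) = 2.3316
Critical value for a one-sided test at α = 0.05: z_α = 1.645.
Power = P(Z > 1.645 − δ) = Φ(0.687) = 0.7539.
Type II error: β = 1 − power = 1 − 0.7539 = 0.2461.

β ≈ 0.246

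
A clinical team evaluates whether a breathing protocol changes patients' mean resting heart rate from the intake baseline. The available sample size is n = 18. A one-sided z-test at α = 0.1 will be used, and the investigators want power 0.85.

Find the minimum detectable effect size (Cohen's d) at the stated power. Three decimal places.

d ≈ 0.546

Need Φ(δ − 1.282) = 0.85, so δ = 1.282 + 1.036 = 2.318.
δ = d·√n ⇒ d = δ/√n = 2.318/√18 = 0.5464.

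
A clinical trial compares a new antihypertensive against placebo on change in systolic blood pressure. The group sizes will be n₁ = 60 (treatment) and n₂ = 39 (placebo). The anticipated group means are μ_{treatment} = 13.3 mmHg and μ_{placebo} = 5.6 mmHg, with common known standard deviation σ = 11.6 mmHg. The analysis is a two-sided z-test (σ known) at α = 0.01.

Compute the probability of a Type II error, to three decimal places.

Standardized effect: d = |μ_{treatment} − μ_{placebo}| / σ = |13.3 − 5.6| / 11.6 = 0.6638
Noncentrality parameter: δ = d / √(1/n₁ + 1/n₂) = 0.6638 / √(1/60 + 1/39) = 3.2272
Two-sided α = 0.01 → critical value z_{0.005} = 2.576.
Power = Φ(δ − 2.576) + Φ(−δ − 2.576) = Φ(0.651) + Φ(-5.803) = 0.7426 + 0.0000 = 0.7426.
Type II error: β = 1 − power = 1 − 0.7426 = 0.2574.

β ≈ 0.257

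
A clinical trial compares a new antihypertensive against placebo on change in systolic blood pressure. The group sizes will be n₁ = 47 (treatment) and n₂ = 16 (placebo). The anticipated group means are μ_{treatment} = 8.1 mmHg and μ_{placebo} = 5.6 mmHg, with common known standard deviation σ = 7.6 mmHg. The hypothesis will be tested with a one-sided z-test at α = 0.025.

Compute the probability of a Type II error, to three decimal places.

Standardized effect: d = |μ_{treatment} − μ_{placebo}| / σ = |8.1 − 5.6| / 7.6 = 0.3289
Noncentrality parameter: δ = d / √(1/n₁ + 1/n₂) = 0.3289 / √(1/47 + 1/16) = 1.1365
One-sided α = 0.025 → critical value z_{0.025} = 1.960.
Power = Φ(δ − 1.960) = Φ(-0.823) = 0.2051.
Type II error: β = 1 − power = 1 − 0.2051 = 0.7949.

β ≈ 0.795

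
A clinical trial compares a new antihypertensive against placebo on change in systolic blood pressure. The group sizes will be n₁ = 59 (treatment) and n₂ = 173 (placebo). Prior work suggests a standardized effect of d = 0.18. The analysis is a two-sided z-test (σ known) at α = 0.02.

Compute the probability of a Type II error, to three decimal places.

β ≈ 0.871

Noncentrality parameter: λ = d / √(1/n₁ + 1/n₂) = 0.18 / √(1/59 + 1/173) = 1.1939
Critical value for a two-sided test at α = 0.02: z_{α/2} = 2.326.
Power = Φ(λ − 2.326) + Φ(−λ − 2.326) = Φ(-1.132) + Φ(-3.520) = 0.1287 + 0.0002 = 0.1289.
Type II error: β = 1 − power = 1 − 0.1289 = 0.8711.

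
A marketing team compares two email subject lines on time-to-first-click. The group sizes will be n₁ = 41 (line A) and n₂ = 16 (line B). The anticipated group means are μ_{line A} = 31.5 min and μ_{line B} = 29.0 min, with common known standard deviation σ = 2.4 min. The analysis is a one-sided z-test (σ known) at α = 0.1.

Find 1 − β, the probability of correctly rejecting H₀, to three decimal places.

Standardized effect: d = |μ_{line A} − μ_{line B}| / σ = |31.5 − 29.0| / 2.4 = 1.0417
Noncentrality parameter: δ = d / √(1/n₁ + 1/n₂) = 1.0417 / √(1/41 + 1/16) = 3.5338
Critical value for a one-sided test at α = 0.1: z_α = 1.282.
Power = Φ(δ − 1.282) = Φ(2.252) = 0.9878.

Power ≈ 0.988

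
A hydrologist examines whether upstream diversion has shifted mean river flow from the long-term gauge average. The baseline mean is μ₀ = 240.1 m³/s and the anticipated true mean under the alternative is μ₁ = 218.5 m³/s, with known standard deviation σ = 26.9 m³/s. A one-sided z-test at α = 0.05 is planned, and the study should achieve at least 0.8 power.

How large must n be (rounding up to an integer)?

n = 10

Standardized effect: d = |μ₁ − μ₀| / σ = |218.5 − 240.1| / 26.9 = 0.8030
For power 0.8 need Φ(δ − z_{0.05}) = 0.8, so δ = z_{0.05} + z_{0.20} = 1.645 + 0.842 = 2.486.
δ = d·√n ⇒ n = (δ/d)² = (2.486 / 0.8030)² = 9.59.
Round up to the next whole unit.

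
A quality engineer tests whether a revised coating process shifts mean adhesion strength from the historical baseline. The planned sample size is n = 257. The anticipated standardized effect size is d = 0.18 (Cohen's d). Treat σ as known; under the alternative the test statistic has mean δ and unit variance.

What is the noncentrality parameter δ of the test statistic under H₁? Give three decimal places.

δ = d·√n = 0.18 × √257 = 2.8856

δ ≈ 2.886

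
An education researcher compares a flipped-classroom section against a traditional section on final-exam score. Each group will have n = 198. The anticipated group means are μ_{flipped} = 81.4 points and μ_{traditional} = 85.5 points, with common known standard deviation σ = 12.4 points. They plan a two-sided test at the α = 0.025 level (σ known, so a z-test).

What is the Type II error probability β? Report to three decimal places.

Standardized effect: d = |μ_{flipped} − μ_{traditional}| / σ = |81.4 − 85.5| / 12.4 = 0.3306
Noncentrality parameter: δ = d·√(n/2) = 0.3306 × √(198/2) = 3.2899
Two-sided α = 0.025 → critical value z_{0.0125} = 2.241.
Power = Φ(δ − 2.241) + Φ(−δ − 2.241) = Φ(1.048) + Φ(-5.531) = 0.8528 + 0.0000 = 0.8528.
Type II error: β = 1 − power = 1 − 0.8528 = 0.1472.

β ≈ 0.147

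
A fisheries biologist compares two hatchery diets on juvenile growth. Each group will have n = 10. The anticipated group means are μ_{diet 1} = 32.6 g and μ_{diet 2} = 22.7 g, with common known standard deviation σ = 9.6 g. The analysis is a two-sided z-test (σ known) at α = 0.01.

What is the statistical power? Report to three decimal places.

Standardized effect: d = |μ_{diet 1} − μ_{diet 2}| / σ = |32.6 − 22.7| / 9.6 = 1.0312
Noncentrality parameter: δ = d·√(n/2) = 1.0312 × √(10/2) = 2.3059
Critical value for a two-sided test at α = 0.01: z_{α/2} = 2.576.
Power = Φ(δ − 2.576) + Φ(−δ − 2.576) = Φ(-0.270) + Φ(-4.882) = 0.3936 + 0.0000 = 0.3936.

Power ≈ 0.394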